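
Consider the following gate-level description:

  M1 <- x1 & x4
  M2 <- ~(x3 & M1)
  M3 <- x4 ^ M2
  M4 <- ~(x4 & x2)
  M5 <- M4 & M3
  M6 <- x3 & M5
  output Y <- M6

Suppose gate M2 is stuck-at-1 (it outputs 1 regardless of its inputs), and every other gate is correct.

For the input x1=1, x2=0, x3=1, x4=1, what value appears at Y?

0

Propagate with M2 forced: M1=1, M2=1 [stuck-at-1], M3=0, M4=1, M5=0, M6=0.
So Y = 0. (Without the fault it would be 1.)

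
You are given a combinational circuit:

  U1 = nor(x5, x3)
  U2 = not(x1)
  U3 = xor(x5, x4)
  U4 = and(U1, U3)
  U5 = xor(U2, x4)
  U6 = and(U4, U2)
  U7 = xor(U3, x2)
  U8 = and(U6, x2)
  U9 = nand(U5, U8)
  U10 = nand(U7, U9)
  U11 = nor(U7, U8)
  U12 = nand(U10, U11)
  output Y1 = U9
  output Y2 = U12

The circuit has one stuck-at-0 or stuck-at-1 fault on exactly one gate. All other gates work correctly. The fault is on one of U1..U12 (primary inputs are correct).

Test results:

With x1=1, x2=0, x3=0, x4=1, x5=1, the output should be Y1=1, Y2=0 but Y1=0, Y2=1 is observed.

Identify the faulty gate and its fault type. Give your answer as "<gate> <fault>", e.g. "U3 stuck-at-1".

U8 stuck-at-1

Fault-free values for test 1 (x1=1, x2=0, x3=0, x4=1, x5=1): U1=0, U2=0, U3=0, U4=0, U5=1, U6=0, U7=0, U8=0, U9=1, U10=1, U11=1, U12=0, giving Y1=1, Y2=0. Observed Y1=0, Y2=1.
Test 1: faults giving observed Y1=0, Y2=1 are {U8 stuck-at-1}.
Only U8 stuck-at-1 is consistent with every test.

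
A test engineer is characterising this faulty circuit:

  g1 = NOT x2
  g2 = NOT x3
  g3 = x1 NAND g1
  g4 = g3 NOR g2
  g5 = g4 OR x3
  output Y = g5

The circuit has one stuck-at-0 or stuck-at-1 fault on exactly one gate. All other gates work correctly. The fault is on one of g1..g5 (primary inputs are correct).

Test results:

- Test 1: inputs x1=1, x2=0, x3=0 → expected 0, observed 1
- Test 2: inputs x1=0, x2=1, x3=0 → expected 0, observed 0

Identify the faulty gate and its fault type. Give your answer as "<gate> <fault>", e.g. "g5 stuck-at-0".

Fault-free values for test 1 (x1=1, x2=0, x3=0): g1=1, g2=1, g3=0, g4=0, g5=0, giving Y=0. Observed 1.
Test 1: faults giving observed 1 are {g2 stuck-at-0, g4 stuck-at-1, g5 stuck-at-1}.
Test 2 (x1=0, x2=1, x3=0): fault-free g1=0, g2=1, g3=1, g4=0, g5=0 → 0; observed 0. Eliminates g4 stuck-at-1, g5 stuck-at-1.
Only g2 stuck-at-0 is consistent with every test.

g2 stuck-at-0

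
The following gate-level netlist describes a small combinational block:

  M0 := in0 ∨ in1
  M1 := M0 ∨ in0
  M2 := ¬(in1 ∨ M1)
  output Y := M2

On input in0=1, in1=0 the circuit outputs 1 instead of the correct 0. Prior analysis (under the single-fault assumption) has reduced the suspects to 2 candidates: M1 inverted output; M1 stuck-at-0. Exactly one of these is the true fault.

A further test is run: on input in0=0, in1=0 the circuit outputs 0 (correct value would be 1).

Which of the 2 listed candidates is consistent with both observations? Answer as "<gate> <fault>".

M1 inverted output

Evaluate each candidate on input in0=0, in1=0:
  M1 inverted output: M0=0, M1=1 [inverted output], M2=0 → 0 — matches
  M1 stuck-at-0: M0=0, M1=0 [stuck-at-0], M2=1 → 1 — eliminated
Only M1 inverted output reproduces the observed 0.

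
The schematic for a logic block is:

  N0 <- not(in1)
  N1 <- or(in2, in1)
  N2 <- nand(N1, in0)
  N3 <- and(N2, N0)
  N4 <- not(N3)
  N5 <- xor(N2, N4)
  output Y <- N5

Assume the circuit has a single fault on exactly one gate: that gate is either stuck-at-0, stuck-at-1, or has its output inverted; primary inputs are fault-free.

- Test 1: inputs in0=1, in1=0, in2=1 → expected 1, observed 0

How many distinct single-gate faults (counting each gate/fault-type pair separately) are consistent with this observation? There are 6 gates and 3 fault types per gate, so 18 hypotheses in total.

6

Fault-free: N0=1, N1=1, N2=0, N3=0, N4=1, N5=1 → 1. Observed 0.
  N0: none of the 3 fault types match ✗
  N1: none of the 3 fault types match ✗
  N2: none of the 3 fault types match ✗
  N3: stuck-at-1, inverted output ✓; others ✗
  N4: stuck-at-0, inverted output ✓; others ✗
  N5: stuck-at-0, inverted output ✓; others ✗
Consistent faults: {N3 stuck-at-1, N3 inverted output, N4 stuck-at-0, N4 inverted output, N5 stuck-at-0, N5 inverted output} — 6 in all.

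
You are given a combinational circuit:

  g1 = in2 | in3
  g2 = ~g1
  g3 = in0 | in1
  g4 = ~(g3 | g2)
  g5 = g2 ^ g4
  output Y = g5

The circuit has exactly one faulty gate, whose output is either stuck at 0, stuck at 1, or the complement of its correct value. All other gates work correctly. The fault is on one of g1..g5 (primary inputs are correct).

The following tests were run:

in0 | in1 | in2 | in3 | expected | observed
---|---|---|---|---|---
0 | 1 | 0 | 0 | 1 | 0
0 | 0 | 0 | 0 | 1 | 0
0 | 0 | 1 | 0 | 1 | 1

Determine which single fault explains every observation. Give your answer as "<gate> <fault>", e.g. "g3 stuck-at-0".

Fault-free values for test 1 (in0=0, in1=1, in2=0, in3=0): g1=0, g2=1, g3=1, g4=0, g5=1, giving Y=1. Observed 0.
Test 1: faults giving observed 0 are {g1 stuck-at-1, g1 inverted output, g2 stuck-at-0, g2 inverted output, g4 stuck-at-1, g4 inverted output, g5 stuck-at-0, g5 inverted output}.
Test 2 (in0=0, in1=0, in2=0, in3=0): fault-free g1=0, g2=1, g3=0, g4=0, g5=1 → 1; observed 0. Eliminates g1 stuck-at-1, g1 inverted output, g2 stuck-at-0, g2 inverted output.
Test 3 (in0=0, in1=0, in2=1, in3=0): fault-free g1=1, g2=0, g3=0, g4=1, g5=1 → 1; observed 1. Eliminates g4 inverted output, g5 stuck-at-0, g5 inverted output.
Only g4 stuck-at-1 is consistent with every test.

g4 stuck-at-1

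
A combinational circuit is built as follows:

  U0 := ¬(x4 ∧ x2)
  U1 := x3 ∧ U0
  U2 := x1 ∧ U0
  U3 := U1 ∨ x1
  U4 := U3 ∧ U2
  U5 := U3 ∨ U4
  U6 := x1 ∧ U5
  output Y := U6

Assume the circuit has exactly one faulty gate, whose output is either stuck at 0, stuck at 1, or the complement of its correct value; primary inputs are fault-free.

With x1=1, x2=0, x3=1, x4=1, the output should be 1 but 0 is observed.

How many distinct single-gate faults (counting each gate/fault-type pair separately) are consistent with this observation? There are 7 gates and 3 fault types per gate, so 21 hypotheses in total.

6

Fault-free: U0=1, U1=1, U2=1, U3=1, U4=1, U5=1, U6=1 → 1. Observed 0.
  U0: none of the 3 fault types match ✗
  U1: none of the 3 fault types match ✗
  U2: none of the 3 fault types match ✗
  U3: stuck-at-0, inverted output ✓; others ✗
  U4: none of the 3 fault types match ✗
  U5: stuck-at-0, inverted output ✓; others ✗
  U6: stuck-at-0, inverted output ✓; others ✗
Consistent faults: {U3 stuck-at-0, U3 inverted output, U5 stuck-at-0, U5 inverted output, U6 stuck-at-0, U6 inverted output} — 6 in all.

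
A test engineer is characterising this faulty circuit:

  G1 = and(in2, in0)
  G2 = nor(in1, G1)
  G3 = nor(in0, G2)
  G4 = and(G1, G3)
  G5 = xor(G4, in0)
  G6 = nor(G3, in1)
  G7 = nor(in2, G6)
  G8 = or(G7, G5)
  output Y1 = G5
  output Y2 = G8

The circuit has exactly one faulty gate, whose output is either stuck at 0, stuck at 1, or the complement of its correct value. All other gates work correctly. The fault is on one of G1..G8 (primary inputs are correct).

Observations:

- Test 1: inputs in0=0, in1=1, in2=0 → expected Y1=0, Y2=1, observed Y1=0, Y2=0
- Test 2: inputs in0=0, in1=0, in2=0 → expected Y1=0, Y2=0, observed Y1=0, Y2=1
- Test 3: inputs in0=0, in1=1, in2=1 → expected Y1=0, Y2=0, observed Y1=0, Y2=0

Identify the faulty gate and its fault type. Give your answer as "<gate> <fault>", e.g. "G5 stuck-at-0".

Fault-free values for test 1 (in0=0, in1=1, in2=0): G1=0, G2=0, G3=1, G4=0, G5=0, G6=0, G7=1, G8=1, giving Y1=0, Y2=1. Observed Y1=0, Y2=0.
Test 1: faults giving observed Y1=0, Y2=0 are {G6 stuck-at-1, G6 inverted output, G7 stuck-at-0, G7 inverted output, G8 stuck-at-0, G8 inverted output}.
Test 2 (in0=0, in1=0, in2=0): fault-free G1=0, G2=1, G3=0, G4=0, G5=0, G6=1, G7=0, G8=0 → Y1=0, Y2=0; observed Y1=0, Y2=1. Eliminates G6 stuck-at-1, G7 stuck-at-0, G8 stuck-at-0.
Test 3 (in0=0, in1=1, in2=1): fault-free G1=0, G2=0, G3=1, G4=0, G5=0, G6=0, G7=0, G8=0 → Y1=0, Y2=0; observed Y1=0, Y2=0. Eliminates G7 inverted output, G8 inverted output.
Only G6 inverted output is consistent with every test.

G6 inverted output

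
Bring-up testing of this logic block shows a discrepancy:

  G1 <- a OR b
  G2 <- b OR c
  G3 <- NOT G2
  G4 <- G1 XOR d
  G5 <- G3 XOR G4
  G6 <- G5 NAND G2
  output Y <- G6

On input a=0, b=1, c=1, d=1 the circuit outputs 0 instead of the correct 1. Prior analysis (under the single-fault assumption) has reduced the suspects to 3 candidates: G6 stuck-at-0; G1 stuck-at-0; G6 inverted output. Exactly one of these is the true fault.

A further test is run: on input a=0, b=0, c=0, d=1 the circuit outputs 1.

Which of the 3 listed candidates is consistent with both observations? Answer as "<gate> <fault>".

Evaluate each candidate on input a=0, b=0, c=0, d=1:
  G6 stuck-at-0: G1=0, G2=0, G3=1, G4=1, G5=0, G6=0 [stuck-at-0] → 0 — eliminated
  G1 stuck-at-0: G1=0 [stuck-at-0], G2=0, G3=1, G4=1, G5=0, G6=1 → 1 — matches
  G6 inverted output: G1=0, G2=0, G3=1, G4=1, G5=0, G6=0 [inverted output] → 0 — eliminated
Only G1 stuck-at-0 reproduces the observed 1.

G1 stuck-at-0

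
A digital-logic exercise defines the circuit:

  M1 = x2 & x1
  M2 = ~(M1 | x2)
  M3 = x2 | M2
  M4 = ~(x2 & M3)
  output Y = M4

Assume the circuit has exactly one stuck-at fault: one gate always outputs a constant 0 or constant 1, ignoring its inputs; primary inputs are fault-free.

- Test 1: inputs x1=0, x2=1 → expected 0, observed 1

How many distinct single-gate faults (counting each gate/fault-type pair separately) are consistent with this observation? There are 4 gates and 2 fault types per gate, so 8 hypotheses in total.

Fault-free: M1=0, M2=0, M3=1, M4=0 → 0. Observed 1.
  M1 stuck-at-0: output 0 ✗
  M1 stuck-at-1: output 0 ✗
  M2 stuck-at-0: output 0 ✗
  M2 stuck-at-1: output 0 ✗
  M3 stuck-at-0: output 1 ✓
  M3 stuck-at-1: output 0 ✗
  M4 stuck-at-0: output 0 ✗
  M4 stuck-at-1: output 1 ✓
Consistent faults: {M3 stuck-at-0, M4 stuck-at-1} — 2 in all.

2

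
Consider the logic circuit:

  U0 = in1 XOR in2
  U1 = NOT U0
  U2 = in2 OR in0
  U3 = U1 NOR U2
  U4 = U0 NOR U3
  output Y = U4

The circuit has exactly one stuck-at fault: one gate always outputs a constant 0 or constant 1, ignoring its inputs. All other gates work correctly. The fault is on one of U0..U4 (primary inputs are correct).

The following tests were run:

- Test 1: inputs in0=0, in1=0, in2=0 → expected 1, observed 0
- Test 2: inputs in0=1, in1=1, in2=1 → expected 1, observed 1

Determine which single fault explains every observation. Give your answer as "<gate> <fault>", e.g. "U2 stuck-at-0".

Fault-free values for test 1 (in0=0, in1=0, in2=0): U0=0, U1=1, U2=0, U3=0, U4=1, giving Y=1. Observed 0.
Test 1: faults giving observed 0 are {U0 stuck-at-1, U1 stuck-at-0, U3 stuck-at-1, U4 stuck-at-0}.
Test 2 (in0=1, in1=1, in2=1): fault-free U0=0, U1=1, U2=1, U3=0, U4=1 → 1; observed 1. Eliminates U0 stuck-at-1, U3 stuck-at-1, U4 stuck-at-0.
Only U1 stuck-at-0 is consistent with every test.

U1 stuck-at-0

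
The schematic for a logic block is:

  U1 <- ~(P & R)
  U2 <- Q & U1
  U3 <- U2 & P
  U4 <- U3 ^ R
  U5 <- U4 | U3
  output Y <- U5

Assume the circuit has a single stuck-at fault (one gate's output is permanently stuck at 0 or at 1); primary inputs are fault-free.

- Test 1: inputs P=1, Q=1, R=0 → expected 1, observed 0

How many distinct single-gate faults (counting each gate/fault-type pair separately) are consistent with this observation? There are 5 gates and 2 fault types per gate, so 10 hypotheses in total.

4

Fault-free: U1=1, U2=1, U3=1, U4=1, U5=1 → 1. Observed 0.
  U1 stuck-at-0: output 0 ✓
  U1 stuck-at-1: output 1 ✗
  U2 stuck-at-0: output 0 ✓
  U2 stuck-at-1: output 1 ✗
  U3 stuck-at-0: output 0 ✓
  U3 stuck-at-1: output 1 ✗
  U4 stuck-at-0: output 1 ✗
  U4 stuck-at-1: output 1 ✗
  U5 stuck-at-0: output 0 ✓
  U5 stuck-at-1: output 1 ✗
Consistent faults: {U1 stuck-at-0, U2 stuck-at-0, U3 stuck-at-0, U5 stuck-at-0} — 4 in all.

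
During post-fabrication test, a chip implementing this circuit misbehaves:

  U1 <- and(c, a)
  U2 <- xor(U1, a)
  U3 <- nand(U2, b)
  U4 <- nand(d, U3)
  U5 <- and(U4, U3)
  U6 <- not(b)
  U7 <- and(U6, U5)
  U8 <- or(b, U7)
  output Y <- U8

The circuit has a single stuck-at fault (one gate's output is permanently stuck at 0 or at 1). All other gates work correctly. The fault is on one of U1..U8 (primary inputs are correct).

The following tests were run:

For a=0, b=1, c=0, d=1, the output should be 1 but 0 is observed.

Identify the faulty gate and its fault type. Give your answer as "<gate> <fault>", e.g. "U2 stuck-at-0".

U8 stuck-at-0

Fault-free values for test 1 (a=0, b=1, c=0, d=1): U1=0, U2=0, U3=1, U4=0, U5=0, U6=0, U7=0, U8=1, giving Y=1. Observed 0.
Test 1: faults giving observed 0 are {U8 stuck-at-0}.
Only U8 stuck-at-0 is consistent with every test.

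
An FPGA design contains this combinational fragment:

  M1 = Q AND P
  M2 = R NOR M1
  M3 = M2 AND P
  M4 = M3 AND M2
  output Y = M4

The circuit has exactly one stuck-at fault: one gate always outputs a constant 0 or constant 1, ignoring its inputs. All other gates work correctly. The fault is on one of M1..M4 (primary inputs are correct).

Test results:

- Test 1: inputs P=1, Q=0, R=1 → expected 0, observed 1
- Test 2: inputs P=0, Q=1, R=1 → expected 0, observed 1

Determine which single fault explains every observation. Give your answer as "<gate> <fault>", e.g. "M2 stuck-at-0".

Fault-free values for test 1 (P=1, Q=0, R=1): M1=0, M2=0, M3=0, M4=0, giving Y=0. Observed 1.
Test 1: faults giving observed 1 are {M2 stuck-at-1, M4 stuck-at-1}.
Test 2 (P=0, Q=1, R=1): fault-free M1=0, M2=0, M3=0, M4=0 → 0; observed 1. Eliminates M2 stuck-at-1.
Only M4 stuck-at-1 is consistent with every test.

M4 stuck-at-1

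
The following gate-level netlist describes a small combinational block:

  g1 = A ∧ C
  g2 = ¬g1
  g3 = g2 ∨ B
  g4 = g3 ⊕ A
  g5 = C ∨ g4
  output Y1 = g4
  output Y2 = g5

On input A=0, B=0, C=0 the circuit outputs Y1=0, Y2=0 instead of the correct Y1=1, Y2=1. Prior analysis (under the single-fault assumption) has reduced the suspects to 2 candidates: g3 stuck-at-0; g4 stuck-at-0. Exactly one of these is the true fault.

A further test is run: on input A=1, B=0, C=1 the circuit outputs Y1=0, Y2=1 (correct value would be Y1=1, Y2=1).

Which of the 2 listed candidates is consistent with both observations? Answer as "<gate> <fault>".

Evaluate each candidate on input A=1, B=0, C=1:
  g3 stuck-at-0: g1=1, g2=0, g3=0 [stuck-at-0], g4=1, g5=1 → Y1=1, Y2=1 — eliminated
  g4 stuck-at-0: g1=1, g2=0, g3=0, g4=0 [stuck-at-0], g5=1 → Y1=0, Y2=1 — matches
Only g4 stuck-at-0 reproduces the observed Y1=0, Y2=1.

g4 stuck-at-0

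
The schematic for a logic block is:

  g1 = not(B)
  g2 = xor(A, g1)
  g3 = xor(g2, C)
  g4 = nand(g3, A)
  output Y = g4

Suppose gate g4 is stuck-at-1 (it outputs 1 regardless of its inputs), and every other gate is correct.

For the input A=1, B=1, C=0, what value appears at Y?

1

Propagate with g4 forced: g1=0, g2=1, g3=1, g4=1 [stuck-at-1].
So Y = 1. (Without the fault it would be 0.)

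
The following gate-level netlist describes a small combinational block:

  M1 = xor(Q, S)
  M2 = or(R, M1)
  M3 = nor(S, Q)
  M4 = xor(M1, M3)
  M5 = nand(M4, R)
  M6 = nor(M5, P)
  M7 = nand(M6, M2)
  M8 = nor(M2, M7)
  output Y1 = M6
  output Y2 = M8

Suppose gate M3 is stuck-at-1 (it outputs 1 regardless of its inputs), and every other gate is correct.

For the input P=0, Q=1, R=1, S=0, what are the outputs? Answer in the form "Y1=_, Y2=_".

Y1=0, Y2=0

Propagate with M3 forced: M1=1, M2=1, M3=1 [stuck-at-1], M4=0, M5=1, M6=0, M7=1, M8=0.
So the outputs are Y1=0, Y2=0. (Without the fault they would be Y1=1, Y2=0.)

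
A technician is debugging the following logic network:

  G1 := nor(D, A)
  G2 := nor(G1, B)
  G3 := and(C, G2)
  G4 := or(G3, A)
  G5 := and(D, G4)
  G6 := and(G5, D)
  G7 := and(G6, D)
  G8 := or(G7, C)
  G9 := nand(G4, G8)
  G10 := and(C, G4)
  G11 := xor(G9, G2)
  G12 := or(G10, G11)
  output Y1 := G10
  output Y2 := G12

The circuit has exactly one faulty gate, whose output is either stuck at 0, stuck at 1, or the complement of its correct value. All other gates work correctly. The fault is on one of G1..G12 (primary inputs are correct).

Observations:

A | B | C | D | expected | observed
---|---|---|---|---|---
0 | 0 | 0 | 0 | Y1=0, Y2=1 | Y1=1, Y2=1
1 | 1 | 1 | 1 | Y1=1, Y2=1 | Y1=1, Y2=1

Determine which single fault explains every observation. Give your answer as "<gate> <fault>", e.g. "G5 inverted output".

G10 stuck-at-1

Fault-free values for test 1 (A=0, B=0, C=0, D=0): G1=1, G2=0, G3=0, G4=0, G5=0, G6=0, G7=0, G8=0, G9=1, G10=0, G11=1, G12=1, giving Y1=0, Y2=1. Observed Y1=1, Y2=1.
Test 1: faults giving observed Y1=1, Y2=1 are {G10 stuck-at-1, G10 inverted output}.
Test 2 (A=1, B=1, C=1, D=1): fault-free G1=0, G2=0, G3=0, G4=1, G5=1, G6=1, G7=1, G8=1, G9=0, G10=1, G11=0, G12=1 → Y1=1, Y2=1; observed Y1=1, Y2=1. Eliminates G10 inverted output.
Only G10 stuck-at-1 is consistent with every test.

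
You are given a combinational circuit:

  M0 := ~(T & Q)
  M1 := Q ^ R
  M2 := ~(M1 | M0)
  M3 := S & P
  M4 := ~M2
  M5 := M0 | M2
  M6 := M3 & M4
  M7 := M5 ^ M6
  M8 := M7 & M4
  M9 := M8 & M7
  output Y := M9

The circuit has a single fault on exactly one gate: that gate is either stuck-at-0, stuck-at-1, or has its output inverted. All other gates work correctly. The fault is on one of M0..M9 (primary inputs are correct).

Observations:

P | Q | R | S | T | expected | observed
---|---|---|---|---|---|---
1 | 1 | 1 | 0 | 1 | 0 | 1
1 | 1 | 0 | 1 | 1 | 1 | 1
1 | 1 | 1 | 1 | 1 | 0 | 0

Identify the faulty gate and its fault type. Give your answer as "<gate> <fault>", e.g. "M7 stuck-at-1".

Fault-free values for test 1 (P=1, Q=1, R=1, S=0, T=1): M0=0, M1=0, M2=1, M3=0, M4=0, M5=1, M6=0, M7=1, M8=0, M9=0, giving Y=0. Observed 1.
Test 1: faults giving observed 1 are {M0 stuck-at-1, M0 inverted output, M4 stuck-at-1, M4 inverted output, M8 stuck-at-1, M8 inverted output, M9 stuck-at-1, M9 inverted output}.
Test 2 (P=1, Q=1, R=0, S=1, T=1): fault-free M0=0, M1=1, M2=0, M3=1, M4=1, M5=0, M6=1, M7=1, M8=1, M9=1 → 1; observed 1. Eliminates M0 stuck-at-1, M0 inverted output, M4 inverted output, M8 inverted output, M9 inverted output.
Test 3 (P=1, Q=1, R=1, S=1, T=1): fault-free M0=0, M1=0, M2=1, M3=1, M4=0, M5=1, M6=0, M7=1, M8=0, M9=0 → 0; observed 0. Eliminates M8 stuck-at-1, M9 stuck-at-1.
Only M4 stuck-at-1 is consistent with every test.

M4 stuck-at-1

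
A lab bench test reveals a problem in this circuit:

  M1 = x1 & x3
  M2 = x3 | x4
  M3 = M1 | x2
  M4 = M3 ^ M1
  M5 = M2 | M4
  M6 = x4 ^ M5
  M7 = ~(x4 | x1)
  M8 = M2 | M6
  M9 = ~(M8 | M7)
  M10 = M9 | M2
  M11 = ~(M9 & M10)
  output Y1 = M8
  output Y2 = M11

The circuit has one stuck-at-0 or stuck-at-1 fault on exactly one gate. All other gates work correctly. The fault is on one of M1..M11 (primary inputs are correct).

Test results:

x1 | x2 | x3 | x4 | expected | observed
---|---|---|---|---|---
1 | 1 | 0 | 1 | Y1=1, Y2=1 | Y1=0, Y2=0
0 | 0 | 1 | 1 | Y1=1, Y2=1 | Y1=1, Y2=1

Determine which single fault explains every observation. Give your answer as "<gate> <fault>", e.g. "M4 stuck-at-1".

M2 stuck-at-0

Fault-free values for test 1 (x1=1, x2=1, x3=0, x4=1): M1=0, M2=1, M3=1, M4=1, M5=1, M6=0, M7=0, M8=1, M9=0, M10=1, M11=1, giving Y1=1, Y2=1. Observed Y1=0, Y2=0.
Test 1: faults giving observed Y1=0, Y2=0 are {M2 stuck-at-0, M8 stuck-at-0}.
Test 2 (x1=0, x2=0, x3=1, x4=1): fault-free M1=0, M2=1, M3=0, M4=0, M5=1, M6=0, M7=0, M8=1, M9=0, M10=1, M11=1 → Y1=1, Y2=1; observed Y1=1, Y2=1. Eliminates M8 stuck-at-0.
Only M2 stuck-at-0 is consistent with every test.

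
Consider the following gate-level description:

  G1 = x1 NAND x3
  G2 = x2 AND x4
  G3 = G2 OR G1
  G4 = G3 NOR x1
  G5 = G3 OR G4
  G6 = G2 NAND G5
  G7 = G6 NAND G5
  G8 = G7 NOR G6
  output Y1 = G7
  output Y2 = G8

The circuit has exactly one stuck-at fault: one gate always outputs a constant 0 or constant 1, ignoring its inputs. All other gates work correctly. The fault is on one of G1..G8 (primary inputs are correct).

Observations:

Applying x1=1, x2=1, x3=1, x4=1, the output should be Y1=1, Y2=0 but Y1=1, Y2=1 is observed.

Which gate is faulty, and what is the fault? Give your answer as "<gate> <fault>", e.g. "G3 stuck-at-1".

G8 stuck-at-1

Fault-free values for test 1 (x1=1, x2=1, x3=1, x4=1): G1=0, G2=1, G3=1, G4=0, G5=1, G6=0, G7=1, G8=0, giving Y1=1, Y2=0. Observed Y1=1, Y2=1.
Test 1: faults giving observed Y1=1, Y2=1 are {G8 stuck-at-1}.
Only G8 stuck-at-1 is consistent with every test.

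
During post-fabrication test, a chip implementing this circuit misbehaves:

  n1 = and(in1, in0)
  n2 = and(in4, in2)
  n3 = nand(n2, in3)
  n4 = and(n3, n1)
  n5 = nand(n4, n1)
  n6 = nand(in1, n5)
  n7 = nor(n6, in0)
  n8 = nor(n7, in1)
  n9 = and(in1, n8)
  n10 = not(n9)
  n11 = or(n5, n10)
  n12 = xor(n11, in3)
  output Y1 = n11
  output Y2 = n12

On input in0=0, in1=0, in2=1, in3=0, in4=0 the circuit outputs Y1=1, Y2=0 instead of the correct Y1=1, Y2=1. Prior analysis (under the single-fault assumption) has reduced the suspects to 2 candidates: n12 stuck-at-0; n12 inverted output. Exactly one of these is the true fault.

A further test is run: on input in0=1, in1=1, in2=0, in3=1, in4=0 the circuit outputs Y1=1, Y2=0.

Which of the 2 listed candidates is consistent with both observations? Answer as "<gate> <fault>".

n12 stuck-at-0

Evaluate each candidate on input in0=1, in1=1, in2=0, in3=1, in4=0:
  n12 stuck-at-0: n1=1, n2=0, n3=1, n4=1, n5=0, n6=1, n7=0, n8=0, n9=0, n10=1, n11=1, n12=0 [stuck-at-0] → Y1=1, Y2=0 — matches
  n12 inverted output: n1=1, n2=0, n3=1, n4=1, n5=0, n6=1, n7=0, n8=0, n9=0, n10=1, n11=1, n12=1 [inverted output] → Y1=1, Y2=1 — eliminated
Only n12 stuck-at-0 reproduces the observed Y1=1, Y2=0.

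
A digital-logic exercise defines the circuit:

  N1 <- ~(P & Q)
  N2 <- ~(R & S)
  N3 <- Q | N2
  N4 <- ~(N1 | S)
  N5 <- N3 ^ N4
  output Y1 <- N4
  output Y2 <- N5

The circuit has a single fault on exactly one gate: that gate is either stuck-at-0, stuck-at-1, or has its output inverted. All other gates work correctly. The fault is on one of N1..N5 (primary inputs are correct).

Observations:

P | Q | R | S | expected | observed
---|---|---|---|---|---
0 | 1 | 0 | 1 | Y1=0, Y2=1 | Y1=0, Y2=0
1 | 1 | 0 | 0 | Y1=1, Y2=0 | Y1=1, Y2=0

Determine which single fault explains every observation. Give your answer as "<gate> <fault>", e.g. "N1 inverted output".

Fault-free values for test 1 (P=0, Q=1, R=0, S=1): N1=1, N2=1, N3=1, N4=0, N5=1, giving Y1=0, Y2=1. Observed Y1=0, Y2=0.
Test 1: faults giving observed Y1=0, Y2=0 are {N3 stuck-at-0, N3 inverted output, N5 stuck-at-0, N5 inverted output}.
Test 2 (P=1, Q=1, R=0, S=0): fault-free N1=0, N2=1, N3=1, N4=1, N5=0 → Y1=1, Y2=0; observed Y1=1, Y2=0. Eliminates N3 stuck-at-0, N3 inverted output, N5 inverted output.
Only N5 stuck-at-0 is consistent with every test.

N5 stuck-at-0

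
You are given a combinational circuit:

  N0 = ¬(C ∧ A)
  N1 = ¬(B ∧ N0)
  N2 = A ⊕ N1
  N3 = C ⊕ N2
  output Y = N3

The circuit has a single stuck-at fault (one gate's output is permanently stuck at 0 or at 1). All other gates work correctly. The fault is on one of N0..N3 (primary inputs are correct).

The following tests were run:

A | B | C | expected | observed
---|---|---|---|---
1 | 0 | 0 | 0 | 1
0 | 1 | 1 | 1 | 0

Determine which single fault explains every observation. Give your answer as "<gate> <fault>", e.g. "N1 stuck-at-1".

Fault-free values for test 1 (A=1, B=0, C=0): N0=1, N1=1, N2=0, N3=0, giving Y=0. Observed 1.
Test 1: faults giving observed 1 are {N1 stuck-at-0, N2 stuck-at-1, N3 stuck-at-1}.
Test 2 (A=0, B=1, C=1): fault-free N0=1, N1=0, N2=0, N3=1 → 1; observed 0. Eliminates N1 stuck-at-0, N3 stuck-at-1.
Only N2 stuck-at-1 is consistent with every test.

N2 stuck-at-1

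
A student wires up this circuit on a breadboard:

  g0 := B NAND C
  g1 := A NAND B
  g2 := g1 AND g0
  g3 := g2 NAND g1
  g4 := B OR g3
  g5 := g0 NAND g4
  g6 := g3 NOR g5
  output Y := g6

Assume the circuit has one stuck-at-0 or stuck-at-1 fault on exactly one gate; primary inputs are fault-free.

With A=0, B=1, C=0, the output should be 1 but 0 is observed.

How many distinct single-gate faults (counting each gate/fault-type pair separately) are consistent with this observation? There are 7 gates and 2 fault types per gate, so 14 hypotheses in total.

Fault-free: g0=1, g1=1, g2=1, g3=0, g4=1, g5=0, g6=1 → 1. Observed 0.
  g0 stuck-at-0: output 0 ✓
  g0 stuck-at-1: output 1 ✗
  g1 stuck-at-0: output 0 ✓
  g1 stuck-at-1: output 1 ✗
  g2 stuck-at-0: output 0 ✓
  g2 stuck-at-1: output 1 ✗
  g3 stuck-at-0: output 1 ✗
  g3 stuck-at-1: output 0 ✓
  g4 stuck-at-0: output 0 ✓
  g4 stuck-at-1: output 1 ✗
  g5 stuck-at-0: output 1 ✗
  g5 stuck-at-1: output 0 ✓
  g6 stuck-at-0: output 0 ✓
  g6 stuck-at-1: output 1 ✗
Consistent faults: {g0 stuck-at-0, g1 stuck-at-0, g2 stuck-at-0, g3 stuck-at-1, g4 stuck-at-0, g5 stuck-at-1, g6 stuck-at-0} — 7 in all.

7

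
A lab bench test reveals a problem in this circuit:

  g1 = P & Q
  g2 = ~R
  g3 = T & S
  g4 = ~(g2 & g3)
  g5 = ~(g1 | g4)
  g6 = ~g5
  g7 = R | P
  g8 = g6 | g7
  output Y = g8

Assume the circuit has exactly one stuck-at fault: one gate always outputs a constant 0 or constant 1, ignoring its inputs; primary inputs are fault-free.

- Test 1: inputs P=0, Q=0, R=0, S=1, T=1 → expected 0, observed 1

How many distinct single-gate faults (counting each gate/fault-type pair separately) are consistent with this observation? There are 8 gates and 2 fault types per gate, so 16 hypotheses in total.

Fault-free: g1=0, g2=1, g3=1, g4=0, g5=1, g6=0, g7=0, g8=0 → 0. Observed 1.
  g1: stuck-at-1 ✓; others ✗
  g2: stuck-at-0 ✓; others ✗
  g3: stuck-at-0 ✓; others ✗
  g4: stuck-at-1 ✓; others ✗
  g5: stuck-at-0 ✓; others ✗
  g6: stuck-at-1 ✓; others ✗
  g7: stuck-at-1 ✓; others ✗
  g8: stuck-at-1 ✓; others ✗
Consistent faults: {g1 stuck-at-1, g2 stuck-at-0, g3 stuck-at-0, g4 stuck-at-1, g5 stuck-at-0, g6 stuck-at-1, g7 stuck-at-1, g8 stuck-at-1} — 8 in all.

8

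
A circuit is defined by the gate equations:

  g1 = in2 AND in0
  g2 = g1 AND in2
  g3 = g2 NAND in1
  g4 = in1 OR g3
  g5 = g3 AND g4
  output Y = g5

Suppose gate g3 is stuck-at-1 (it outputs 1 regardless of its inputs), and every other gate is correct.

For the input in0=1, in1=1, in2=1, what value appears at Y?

1

Propagate with g3 forced: g1=1, g2=1, g3=1 [stuck-at-1], g4=1, g5=1.
So Y = 1. (Without the fault it would be 0.)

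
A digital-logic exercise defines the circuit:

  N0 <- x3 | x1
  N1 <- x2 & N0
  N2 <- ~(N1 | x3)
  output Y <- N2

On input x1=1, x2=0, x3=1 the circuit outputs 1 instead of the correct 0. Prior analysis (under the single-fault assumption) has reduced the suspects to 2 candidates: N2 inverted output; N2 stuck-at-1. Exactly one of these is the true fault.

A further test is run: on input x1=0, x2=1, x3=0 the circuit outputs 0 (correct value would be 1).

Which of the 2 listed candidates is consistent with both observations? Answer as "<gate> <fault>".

N2 inverted output

Evaluate each candidate on input x1=0, x2=1, x3=0:
  N2 inverted output: N0=0, N1=0, N2=0 [inverted output] → 0 — matches
  N2 stuck-at-1: N0=0, N1=0, N2=1 [stuck-at-1] → 1 — eliminated
Only N2 inverted output reproduces the observed 0.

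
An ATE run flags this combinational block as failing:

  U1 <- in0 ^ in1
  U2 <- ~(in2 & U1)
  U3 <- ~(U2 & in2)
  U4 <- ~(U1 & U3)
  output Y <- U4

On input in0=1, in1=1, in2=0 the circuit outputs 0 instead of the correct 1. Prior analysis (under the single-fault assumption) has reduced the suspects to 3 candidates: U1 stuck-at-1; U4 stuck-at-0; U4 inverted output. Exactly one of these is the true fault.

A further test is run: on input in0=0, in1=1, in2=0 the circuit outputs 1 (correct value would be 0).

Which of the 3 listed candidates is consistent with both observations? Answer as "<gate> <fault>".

Evaluate each candidate on input in0=0, in1=1, in2=0:
  U1 stuck-at-1: U1=1 [stuck-at-1], U2=1, U3=1, U4=0 → 0 — eliminated
  U4 stuck-at-0: U1=1, U2=1, U3=1, U4=0 [stuck-at-0] → 0 — eliminated
  U4 inverted output: U1=1, U2=1, U3=1, U4=1 [inverted output] → 1 — matches
Only U4 inverted output reproduces the observed 1.

U4 inverted output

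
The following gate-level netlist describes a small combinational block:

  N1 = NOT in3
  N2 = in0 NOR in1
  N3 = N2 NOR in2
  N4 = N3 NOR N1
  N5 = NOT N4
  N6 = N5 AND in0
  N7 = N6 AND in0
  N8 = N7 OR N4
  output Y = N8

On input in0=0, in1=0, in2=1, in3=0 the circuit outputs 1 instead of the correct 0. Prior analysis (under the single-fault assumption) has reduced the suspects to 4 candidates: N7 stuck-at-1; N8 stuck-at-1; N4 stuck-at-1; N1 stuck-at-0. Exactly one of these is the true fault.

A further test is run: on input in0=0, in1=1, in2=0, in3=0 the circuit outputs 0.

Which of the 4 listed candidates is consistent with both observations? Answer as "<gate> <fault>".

Evaluate each candidate on input in0=0, in1=1, in2=0, in3=0:
  N7 stuck-at-1: N1=1, N2=0, N3=1, N4=0, N5=1, N6=0, N7=1 [stuck-at-1], N8=1 → 1 — eliminated
  N8 stuck-at-1: N1=1, N2=0, N3=1, N4=0, N5=1, N6=0, N7=0, N8=1 [stuck-at-1] → 1 — eliminated
  N4 stuck-at-1: N1=1, N2=0, N3=1, N4=1 [stuck-at-1], N5=0, N6=0, N7=0, N8=1 → 1 — eliminated
  N1 stuck-at-0: N1=0 [stuck-at-0], N2=0, N3=1, N4=0, N5=1, N6=0, N7=0, N8=0 → 0 — matches
Only N1 stuck-at-0 reproduces the observed 0.

N1 stuck-at-0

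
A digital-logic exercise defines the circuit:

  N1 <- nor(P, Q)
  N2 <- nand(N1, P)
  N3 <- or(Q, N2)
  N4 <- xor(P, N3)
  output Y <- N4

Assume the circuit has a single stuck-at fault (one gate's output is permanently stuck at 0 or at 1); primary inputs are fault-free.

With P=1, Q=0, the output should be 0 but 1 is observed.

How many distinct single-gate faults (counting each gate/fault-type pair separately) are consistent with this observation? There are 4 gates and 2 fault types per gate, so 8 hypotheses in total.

Fault-free: N1=0, N2=1, N3=1, N4=0 → 0. Observed 1.
  N1 stuck-at-0: output 0 ✗
  N1 stuck-at-1: output 1 ✓
  N2 stuck-at-0: output 1 ✓
  N2 stuck-at-1: output 0 ✗
  N3 stuck-at-0: output 1 ✓
  N3 stuck-at-1: output 0 ✗
  N4 stuck-at-0: output 0 ✗
  N4 stuck-at-1: output 1 ✓
Consistent faults: {N1 stuck-at-1, N2 stuck-at-0, N3 stuck-at-0, N4 stuck-at-1} — 4 in all.

4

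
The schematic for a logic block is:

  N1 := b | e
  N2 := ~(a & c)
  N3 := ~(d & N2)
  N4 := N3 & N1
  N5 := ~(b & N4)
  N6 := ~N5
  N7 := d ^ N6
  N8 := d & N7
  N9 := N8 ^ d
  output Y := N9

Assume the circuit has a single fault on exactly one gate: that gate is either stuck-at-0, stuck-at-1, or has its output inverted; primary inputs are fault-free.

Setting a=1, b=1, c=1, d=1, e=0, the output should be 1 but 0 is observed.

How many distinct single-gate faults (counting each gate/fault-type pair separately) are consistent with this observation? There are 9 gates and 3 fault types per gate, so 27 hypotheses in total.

Fault-free: N1=1, N2=0, N3=1, N4=1, N5=0, N6=1, N7=0, N8=0, N9=1 → 1. Observed 0.
  N1: stuck-at-0, inverted output ✓; others ✗
  N2: stuck-at-1, inverted output ✓; others ✗
  N3: stuck-at-0, inverted output ✓; others ✗
  N4: stuck-at-0, inverted output ✓; others ✗
  N5: stuck-at-1, inverted output ✓; others ✗
  N6: stuck-at-0, inverted output ✓; others ✗
  N7: stuck-at-1, inverted output ✓; others ✗
  N8: stuck-at-1, inverted output ✓; others ✗
  N9: stuck-at-0, inverted output ✓; others ✗
Consistent faults: {N1 stuck-at-0, N1 inverted output, N2 stuck-at-1, N2 inverted output, N3 stuck-at-0, N3 inverted output, N4 stuck-at-0, N4 inverted output, N5 stuck-at-1, N5 inverted output, N6 stuck-at-0, N6 inverted output, N7 stuck-at-1, N7 inverted output, N8 stuck-at-1, N8 inverted output, N9 stuck-at-0, N9 inverted output} — 18 in all.

18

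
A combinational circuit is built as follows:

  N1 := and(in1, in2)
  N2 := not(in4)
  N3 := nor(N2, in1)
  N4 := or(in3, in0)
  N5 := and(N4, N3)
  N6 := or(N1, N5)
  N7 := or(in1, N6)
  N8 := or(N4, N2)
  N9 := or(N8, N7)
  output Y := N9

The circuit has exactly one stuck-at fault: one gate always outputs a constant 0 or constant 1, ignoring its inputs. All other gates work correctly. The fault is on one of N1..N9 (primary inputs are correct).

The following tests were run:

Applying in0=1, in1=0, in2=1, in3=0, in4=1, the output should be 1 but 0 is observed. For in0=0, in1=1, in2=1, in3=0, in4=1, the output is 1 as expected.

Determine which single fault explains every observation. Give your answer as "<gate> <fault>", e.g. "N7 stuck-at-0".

Fault-free values for test 1 (in0=1, in1=0, in2=1, in3=0, in4=1): N1=0, N2=0, N3=1, N4=1, N5=1, N6=1, N7=1, N8=1, N9=1, giving Y=1. Observed 0.
Test 1: faults giving observed 0 are {N4 stuck-at-0, N9 stuck-at-0}.
Test 2 (in0=0, in1=1, in2=1, in3=0, in4=1): fault-free N1=1, N2=0, N3=0, N4=0, N5=0, N6=1, N7=1, N8=0, N9=1 → 1; observed 1. Eliminates N9 stuck-at-0.
Only N4 stuck-at-0 is consistent with every test.

N4 stuck-at-0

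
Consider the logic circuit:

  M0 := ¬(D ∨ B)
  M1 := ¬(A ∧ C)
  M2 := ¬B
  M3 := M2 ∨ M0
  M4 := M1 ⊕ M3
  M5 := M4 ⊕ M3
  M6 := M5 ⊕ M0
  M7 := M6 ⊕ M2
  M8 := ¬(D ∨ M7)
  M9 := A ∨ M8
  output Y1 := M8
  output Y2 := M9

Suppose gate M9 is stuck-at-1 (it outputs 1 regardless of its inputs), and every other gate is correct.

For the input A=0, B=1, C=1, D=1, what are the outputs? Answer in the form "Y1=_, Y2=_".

Y1=0, Y2=1

Propagate with M9 forced: M0=0, M1=1, M2=0, M3=0, M4=1, M5=1, M6=1, M7=1, M8=0, M9=1 [stuck-at-1].
So the outputs are Y1=0, Y2=1. (Without the fault they would be Y1=0, Y2=0.)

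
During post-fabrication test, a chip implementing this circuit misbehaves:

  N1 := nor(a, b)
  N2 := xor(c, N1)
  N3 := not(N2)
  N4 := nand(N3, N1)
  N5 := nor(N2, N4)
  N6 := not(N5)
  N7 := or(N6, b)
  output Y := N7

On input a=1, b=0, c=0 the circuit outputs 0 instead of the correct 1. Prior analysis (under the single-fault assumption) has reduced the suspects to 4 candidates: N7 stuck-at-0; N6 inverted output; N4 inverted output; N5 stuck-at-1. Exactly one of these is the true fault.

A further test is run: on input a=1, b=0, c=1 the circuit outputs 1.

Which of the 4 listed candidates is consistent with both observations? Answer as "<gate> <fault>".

N4 inverted output

Evaluate each candidate on input a=1, b=0, c=1:
  N7 stuck-at-0: N1=0, N2=1, N3=0, N4=1, N5=0, N6=1, N7=0 [stuck-at-0] → 0 — eliminated
  N6 inverted output: N1=0, N2=1, N3=0, N4=1, N5=0, N6=0 [inverted output], N7=0 → 0 — eliminated
  N4 inverted output: N1=0, N2=1, N3=0, N4=0 [inverted output], N5=0, N6=1, N7=1 → 1 — matches
  N5 stuck-at-1: N1=0, N2=1, N3=0, N4=1, N5=1 [stuck-at-1], N6=0, N7=0 → 0 — eliminated
Only N4 inverted output reproduces the observed 1.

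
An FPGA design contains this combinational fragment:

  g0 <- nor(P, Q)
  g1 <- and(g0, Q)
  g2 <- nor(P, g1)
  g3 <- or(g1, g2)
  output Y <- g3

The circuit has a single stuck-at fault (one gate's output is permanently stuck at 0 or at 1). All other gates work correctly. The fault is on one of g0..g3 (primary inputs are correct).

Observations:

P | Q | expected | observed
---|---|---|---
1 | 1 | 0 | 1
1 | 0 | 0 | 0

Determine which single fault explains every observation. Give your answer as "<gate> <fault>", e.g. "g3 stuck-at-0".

Fault-free values for test 1 (P=1, Q=1): g0=0, g1=0, g2=0, g3=0, giving Y=0. Observed 1.
Test 1: faults giving observed 1 are {g0 stuck-at-1, g1 stuck-at-1, g2 stuck-at-1, g3 stuck-at-1}.
Test 2 (P=1, Q=0): fault-free g0=0, g1=0, g2=0, g3=0 → 0; observed 0. Eliminates g1 stuck-at-1, g2 stuck-at-1, g3 stuck-at-1.
Only g0 stuck-at-1 is consistent with every test.

g0 stuck-at-1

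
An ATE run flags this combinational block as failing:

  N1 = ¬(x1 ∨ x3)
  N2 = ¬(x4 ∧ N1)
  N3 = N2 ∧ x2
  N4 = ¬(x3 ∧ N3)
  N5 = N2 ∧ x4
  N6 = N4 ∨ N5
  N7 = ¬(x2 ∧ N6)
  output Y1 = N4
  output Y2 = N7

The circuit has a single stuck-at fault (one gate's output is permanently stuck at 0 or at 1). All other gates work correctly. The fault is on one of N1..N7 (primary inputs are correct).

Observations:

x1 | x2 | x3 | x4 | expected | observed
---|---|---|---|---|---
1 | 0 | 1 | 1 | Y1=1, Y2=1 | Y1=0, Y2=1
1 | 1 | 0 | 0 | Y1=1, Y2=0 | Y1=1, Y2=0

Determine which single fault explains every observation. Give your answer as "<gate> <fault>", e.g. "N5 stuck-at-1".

Fault-free values for test 1 (x1=1, x2=0, x3=1, x4=1): N1=0, N2=1, N3=0, N4=1, N5=1, N6=1, N7=1, giving Y1=1, Y2=1. Observed Y1=0, Y2=1.
Test 1: faults giving observed Y1=0, Y2=1 are {N3 stuck-at-1, N4 stuck-at-0}.
Test 2 (x1=1, x2=1, x3=0, x4=0): fault-free N1=0, N2=1, N3=1, N4=1, N5=0, N6=1, N7=0 → Y1=1, Y2=0; observed Y1=1, Y2=0. Eliminates N4 stuck-at-0.
Only N3 stuck-at-1 is consistent with every test.

N3 stuck-at-1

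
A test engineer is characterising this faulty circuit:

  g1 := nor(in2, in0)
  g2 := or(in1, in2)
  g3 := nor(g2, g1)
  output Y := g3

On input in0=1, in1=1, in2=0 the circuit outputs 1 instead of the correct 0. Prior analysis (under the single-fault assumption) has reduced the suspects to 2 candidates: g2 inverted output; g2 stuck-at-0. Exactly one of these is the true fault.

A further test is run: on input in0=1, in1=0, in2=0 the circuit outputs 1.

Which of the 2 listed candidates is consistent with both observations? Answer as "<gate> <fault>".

Evaluate each candidate on input in0=1, in1=0, in2=0:
  g2 inverted output: g1=0, g2=1 [inverted output], g3=0 → 0 — eliminated
  g2 stuck-at-0: g1=0, g2=0 [stuck-at-0], g3=1 → 1 — matches
Only g2 stuck-at-0 reproduces the observed 1.

g2 stuck-at-0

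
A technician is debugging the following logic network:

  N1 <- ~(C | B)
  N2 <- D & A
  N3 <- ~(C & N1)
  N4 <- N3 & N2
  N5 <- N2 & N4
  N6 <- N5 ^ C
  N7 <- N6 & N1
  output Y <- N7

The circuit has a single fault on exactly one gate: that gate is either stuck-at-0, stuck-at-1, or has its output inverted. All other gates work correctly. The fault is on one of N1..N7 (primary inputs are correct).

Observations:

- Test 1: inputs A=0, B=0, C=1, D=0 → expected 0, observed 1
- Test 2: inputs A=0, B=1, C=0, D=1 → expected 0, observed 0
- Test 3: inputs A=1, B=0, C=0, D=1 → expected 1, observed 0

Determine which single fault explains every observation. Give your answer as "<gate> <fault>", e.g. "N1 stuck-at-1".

N1 inverted output

Fault-free values for test 1 (A=0, B=0, C=1, D=0): N1=0, N2=0, N3=1, N4=0, N5=0, N6=1, N7=0, giving Y=0. Observed 1.
Test 1: faults giving observed 1 are {N1 stuck-at-1, N1 inverted output, N7 stuck-at-1, N7 inverted output}.
Test 2 (A=0, B=1, C=0, D=1): fault-free N1=0, N2=0, N3=1, N4=0, N5=0, N6=0, N7=0 → 0; observed 0. Eliminates N7 stuck-at-1, N7 inverted output.
Test 3 (A=1, B=0, C=0, D=1): fault-free N1=1, N2=1, N3=1, N4=1, N5=1, N6=1, N7=1 → 1; observed 0. Eliminates N1 stuck-at-1.
Only N1 inverted output is consistent with every test.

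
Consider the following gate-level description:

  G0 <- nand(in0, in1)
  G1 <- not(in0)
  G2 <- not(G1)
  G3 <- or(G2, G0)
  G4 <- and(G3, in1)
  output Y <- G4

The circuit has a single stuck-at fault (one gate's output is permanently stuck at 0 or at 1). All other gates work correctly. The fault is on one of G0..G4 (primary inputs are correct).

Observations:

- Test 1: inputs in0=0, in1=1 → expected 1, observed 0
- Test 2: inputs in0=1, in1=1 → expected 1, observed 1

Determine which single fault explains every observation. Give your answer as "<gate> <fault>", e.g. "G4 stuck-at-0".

Fault-free values for test 1 (in0=0, in1=1): G0=1, G1=1, G2=0, G3=1, G4=1, giving Y=1. Observed 0.
Test 1: faults giving observed 0 are {G0 stuck-at-0, G3 stuck-at-0, G4 stuck-at-0}.
Test 2 (in0=1, in1=1): fault-free G0=0, G1=0, G2=1, G3=1, G4=1 → 1; observed 1. Eliminates G3 stuck-at-0, G4 stuck-at-0.
Only G0 stuck-at-0 is consistent with every test.

G0 stuck-at-0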